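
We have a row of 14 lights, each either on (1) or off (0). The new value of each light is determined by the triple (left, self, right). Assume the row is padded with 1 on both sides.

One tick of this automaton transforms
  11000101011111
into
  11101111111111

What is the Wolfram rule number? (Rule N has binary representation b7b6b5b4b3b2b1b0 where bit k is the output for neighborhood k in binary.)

254

position 0: 111 → 1  (bit 7 = 1)
position 1: 110 → 1  (bit 6 = 1)
position 6: 101 → 1  (bit 5 = 1)
position 2: 100 → 1  (bit 4 = 1)
position 9: 011 → 1  (bit 3 = 1)
position 5: 010 → 1  (bit 2 = 1)
position 4: 001 → 1  (bit 1 = 1)
position 3: 000 → 0  (bit 0 = 0)
bits b7..b0 = 11111110 = 254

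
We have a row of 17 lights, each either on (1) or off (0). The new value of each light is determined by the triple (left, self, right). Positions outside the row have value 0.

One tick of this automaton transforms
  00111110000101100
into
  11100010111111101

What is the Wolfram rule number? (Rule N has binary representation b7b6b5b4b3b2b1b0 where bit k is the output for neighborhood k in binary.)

position 3: 111 → 0  (bit 7 = 0)
position 6: 110 → 1  (bit 6 = 1)
position 12: 101 → 1  (bit 5 = 1)
position 7: 100 → 0  (bit 4 = 0)
position 2: 011 → 1  (bit 3 = 1)
position 11: 010 → 1  (bit 2 = 1)
position 1: 001 → 1  (bit 1 = 1)
position 0: 000 → 1  (bit 0 = 1)
bits b7..b0 = 01101111 = 111

111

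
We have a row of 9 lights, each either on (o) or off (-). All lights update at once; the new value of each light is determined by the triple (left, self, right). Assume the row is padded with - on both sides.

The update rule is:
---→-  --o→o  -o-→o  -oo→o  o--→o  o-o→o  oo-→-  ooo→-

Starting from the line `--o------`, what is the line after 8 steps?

step 1: -ooo-----
step 2: oo--o----
step 3: o-oooo---
step 4: ooo---o--
step 5: o--o-ooo-
step 6: oooooo--o
step 7: o-----ooo
step 8: oo---oo--

oo---oo--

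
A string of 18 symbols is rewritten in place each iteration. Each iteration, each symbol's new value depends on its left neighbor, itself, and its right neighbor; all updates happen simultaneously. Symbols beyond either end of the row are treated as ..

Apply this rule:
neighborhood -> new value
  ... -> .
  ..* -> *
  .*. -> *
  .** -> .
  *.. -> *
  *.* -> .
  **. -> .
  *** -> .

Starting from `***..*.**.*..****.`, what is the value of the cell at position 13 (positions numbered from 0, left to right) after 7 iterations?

...***....***....*
..*...*..*...*..**
.***.******.****..
*...............*.
**.............***
..*...........*...
.***.........***..
position 13 holds *

*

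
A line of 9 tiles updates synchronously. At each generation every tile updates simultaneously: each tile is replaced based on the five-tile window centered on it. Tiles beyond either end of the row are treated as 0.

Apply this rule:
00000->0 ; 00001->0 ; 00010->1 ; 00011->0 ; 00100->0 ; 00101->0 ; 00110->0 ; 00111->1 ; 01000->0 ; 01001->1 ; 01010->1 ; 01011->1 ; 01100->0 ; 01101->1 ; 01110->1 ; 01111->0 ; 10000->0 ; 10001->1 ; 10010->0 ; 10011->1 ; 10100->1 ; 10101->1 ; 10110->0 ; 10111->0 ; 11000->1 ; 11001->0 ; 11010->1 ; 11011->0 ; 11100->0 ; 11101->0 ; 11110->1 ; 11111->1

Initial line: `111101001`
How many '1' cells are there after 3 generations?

6

generation 1: 101011100
generation 2: 011101010
generation 3: 011011110
count of 1: 6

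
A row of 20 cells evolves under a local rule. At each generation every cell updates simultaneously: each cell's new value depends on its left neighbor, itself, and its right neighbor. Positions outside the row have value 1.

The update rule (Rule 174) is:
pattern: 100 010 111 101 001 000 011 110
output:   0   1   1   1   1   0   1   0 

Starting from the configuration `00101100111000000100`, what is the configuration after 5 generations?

01111001110000001101
11110011100000011011
11100111000000110111
11001110000001101111
10011100000011011111

10011100000011011111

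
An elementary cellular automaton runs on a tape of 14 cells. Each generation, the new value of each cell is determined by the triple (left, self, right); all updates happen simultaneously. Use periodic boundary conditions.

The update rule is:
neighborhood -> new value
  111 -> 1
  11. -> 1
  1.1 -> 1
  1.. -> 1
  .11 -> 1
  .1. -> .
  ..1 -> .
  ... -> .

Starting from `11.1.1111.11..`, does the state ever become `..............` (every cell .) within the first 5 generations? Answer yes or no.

no

generation 1: 111.111111111.
generation 2: 11111111111111
generation 3: 11111111111111  (fixed point — unchanged through generation 5)
generation 5 is 11111111111111, still not uniform .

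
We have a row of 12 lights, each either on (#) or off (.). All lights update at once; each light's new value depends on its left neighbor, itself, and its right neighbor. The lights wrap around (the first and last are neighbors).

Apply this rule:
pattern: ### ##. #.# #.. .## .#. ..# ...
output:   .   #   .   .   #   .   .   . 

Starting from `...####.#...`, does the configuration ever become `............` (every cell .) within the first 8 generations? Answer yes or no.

yes

generation 1: ...#..#.....
generation 2: ............
all cells are . at generation 2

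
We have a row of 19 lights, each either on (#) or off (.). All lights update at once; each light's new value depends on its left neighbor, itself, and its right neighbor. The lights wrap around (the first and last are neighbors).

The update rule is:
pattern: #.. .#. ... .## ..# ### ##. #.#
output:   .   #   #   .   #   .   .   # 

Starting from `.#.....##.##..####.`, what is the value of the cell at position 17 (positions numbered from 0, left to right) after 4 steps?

#

##.####..#...#.....
..#.....##.###.####
.##.####..#...#....
#..#.....##.###.###
position 17 holds #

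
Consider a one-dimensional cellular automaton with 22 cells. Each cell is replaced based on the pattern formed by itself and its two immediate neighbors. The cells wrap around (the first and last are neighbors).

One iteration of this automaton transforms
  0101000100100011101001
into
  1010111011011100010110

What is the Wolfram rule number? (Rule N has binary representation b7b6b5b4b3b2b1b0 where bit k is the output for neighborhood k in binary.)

position 15: 111 → 0  (bit 7 = 0)
position 16: 110 → 0  (bit 6 = 0)
position 0: 101 → 1  (bit 5 = 1)
position 4: 100 → 1  (bit 4 = 1)
position 14: 011 → 0  (bit 3 = 0)
position 1: 010 → 0  (bit 2 = 0)
position 6: 001 → 1  (bit 1 = 1)
position 5: 000 → 1  (bit 0 = 1)
bits b7..b0 = 00110011 = 51

51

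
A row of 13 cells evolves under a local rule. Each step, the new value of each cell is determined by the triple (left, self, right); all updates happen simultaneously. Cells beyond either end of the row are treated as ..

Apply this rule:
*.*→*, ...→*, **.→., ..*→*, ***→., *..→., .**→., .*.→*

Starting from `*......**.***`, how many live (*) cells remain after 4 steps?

6

step 1: *.*****..*...
step 2: **......**.**
step 3: ...*****..*..
step 4: ***......**.*
count of *: 6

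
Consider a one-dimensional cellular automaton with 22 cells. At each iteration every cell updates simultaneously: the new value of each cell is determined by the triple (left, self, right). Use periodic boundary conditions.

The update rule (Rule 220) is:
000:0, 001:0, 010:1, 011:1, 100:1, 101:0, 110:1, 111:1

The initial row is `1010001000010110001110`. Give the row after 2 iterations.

1011101110010111101110

1011001100010111001110
1011101110010111101110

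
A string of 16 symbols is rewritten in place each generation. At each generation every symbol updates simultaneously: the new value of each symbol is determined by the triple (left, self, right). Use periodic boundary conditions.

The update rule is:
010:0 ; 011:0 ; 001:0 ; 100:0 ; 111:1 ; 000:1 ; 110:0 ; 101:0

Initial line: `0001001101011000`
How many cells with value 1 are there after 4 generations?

12

generation 1: 1100000000000011
generation 2: 1001111111111001
generation 3: 0000111111110000
generation 4: 1110011111100111
count of 1: 12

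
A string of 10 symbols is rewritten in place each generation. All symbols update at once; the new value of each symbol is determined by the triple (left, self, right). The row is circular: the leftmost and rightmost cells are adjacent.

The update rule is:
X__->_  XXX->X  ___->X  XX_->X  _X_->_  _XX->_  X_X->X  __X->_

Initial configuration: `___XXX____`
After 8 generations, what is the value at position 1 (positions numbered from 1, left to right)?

_

generation 1: XX__XX_XXX
generation 2: XX___XX_XX
generation 3: XX_X__XX_X
generation 4: XXX____XX_
generation 5: _XX_XX__XX
generation 6: X_XX_X___X
generation 7: XX_XX__X__
generation 8: _XX_X_____
position 1 holds _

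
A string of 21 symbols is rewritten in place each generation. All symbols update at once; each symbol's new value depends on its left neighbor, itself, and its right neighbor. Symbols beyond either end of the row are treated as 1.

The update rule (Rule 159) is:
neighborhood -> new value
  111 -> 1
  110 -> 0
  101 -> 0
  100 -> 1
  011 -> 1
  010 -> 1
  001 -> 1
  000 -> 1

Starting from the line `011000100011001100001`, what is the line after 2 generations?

010111111100110011111

010111111110111011111
010111111100110011111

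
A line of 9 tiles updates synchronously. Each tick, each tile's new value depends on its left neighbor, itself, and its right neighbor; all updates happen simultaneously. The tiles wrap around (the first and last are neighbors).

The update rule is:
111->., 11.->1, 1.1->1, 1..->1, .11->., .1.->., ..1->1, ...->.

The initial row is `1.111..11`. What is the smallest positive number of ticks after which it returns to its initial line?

11..111..
.111..111
1..111..1
111..111.
..111..11
11..111.1
.111..11.
1..111.11
111..11..
..111.111
11..11..1
.111.111.
1..11..11
111.111..
..11..111
11.111..1
.11..111.
1.111..11

18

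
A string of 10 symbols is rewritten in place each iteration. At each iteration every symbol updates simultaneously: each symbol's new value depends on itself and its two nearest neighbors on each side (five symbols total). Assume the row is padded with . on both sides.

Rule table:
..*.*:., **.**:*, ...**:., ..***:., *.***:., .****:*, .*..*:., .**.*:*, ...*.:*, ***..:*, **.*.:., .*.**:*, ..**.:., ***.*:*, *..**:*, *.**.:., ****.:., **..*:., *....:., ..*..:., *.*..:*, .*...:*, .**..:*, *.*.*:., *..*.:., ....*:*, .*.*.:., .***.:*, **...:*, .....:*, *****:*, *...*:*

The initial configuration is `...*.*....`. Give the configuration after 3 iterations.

***..**.**
.**.*.**.*
..*..*.*.*

..*..*.*.*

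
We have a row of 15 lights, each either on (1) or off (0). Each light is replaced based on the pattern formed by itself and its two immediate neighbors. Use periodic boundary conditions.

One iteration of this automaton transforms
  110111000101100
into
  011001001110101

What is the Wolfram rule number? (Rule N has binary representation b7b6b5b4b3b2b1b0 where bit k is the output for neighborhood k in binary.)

position 4: 111 → 0  (bit 7 = 0)
position 1: 110 → 1  (bit 6 = 1)
position 2: 101 → 1  (bit 5 = 1)
position 6: 100 → 0  (bit 4 = 0)
position 0: 011 → 0  (bit 3 = 0)
position 9: 010 → 1  (bit 2 = 1)
position 8: 001 → 1  (bit 1 = 1)
position 7: 000 → 0  (bit 0 = 0)
bits b7..b0 = 01100110 = 102

102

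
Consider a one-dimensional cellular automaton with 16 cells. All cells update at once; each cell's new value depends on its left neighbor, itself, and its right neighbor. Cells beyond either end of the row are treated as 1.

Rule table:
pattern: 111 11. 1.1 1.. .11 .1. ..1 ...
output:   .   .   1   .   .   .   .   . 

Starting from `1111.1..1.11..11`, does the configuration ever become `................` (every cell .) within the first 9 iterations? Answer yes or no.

iteration 1: ....1....1......
iteration 2: ................
all cells are . at iteration 2

yes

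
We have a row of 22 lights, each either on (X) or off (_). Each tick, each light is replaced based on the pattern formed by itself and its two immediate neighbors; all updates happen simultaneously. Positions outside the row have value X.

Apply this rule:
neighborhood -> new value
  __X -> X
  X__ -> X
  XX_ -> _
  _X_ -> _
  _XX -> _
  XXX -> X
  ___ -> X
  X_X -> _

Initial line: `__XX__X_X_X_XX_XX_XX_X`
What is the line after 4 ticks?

XXXX____XXXXXXXXXXXXXX

tick 1: XX__XX________________
tick 2: X_XX__XXXXXXXXXXXXXXXX
tick 3: ____XX_XXXXXXXXXXXXXXX
tick 4: XXXX____XXXXXXXXXXXXXX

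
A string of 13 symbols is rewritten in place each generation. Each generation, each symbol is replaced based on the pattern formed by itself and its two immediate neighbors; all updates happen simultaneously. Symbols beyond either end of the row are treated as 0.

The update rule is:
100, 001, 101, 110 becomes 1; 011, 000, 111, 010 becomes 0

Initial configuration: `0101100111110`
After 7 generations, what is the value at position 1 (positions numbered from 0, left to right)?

1010111000011
0101001100101
1010110111010
0101011001101
1010101110110
0101010011011
1010101101101
position 1 holds 0

0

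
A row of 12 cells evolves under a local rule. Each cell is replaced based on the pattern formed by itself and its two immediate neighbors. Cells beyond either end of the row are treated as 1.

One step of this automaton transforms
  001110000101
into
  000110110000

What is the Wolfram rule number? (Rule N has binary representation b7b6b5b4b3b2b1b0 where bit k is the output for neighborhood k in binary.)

193

position 3: 111 → 1  (bit 7 = 1)
position 4: 110 → 1  (bit 6 = 1)
position 10: 101 → 0  (bit 5 = 0)
position 0: 100 → 0  (bit 4 = 0)
position 2: 011 → 0  (bit 3 = 0)
position 9: 010 → 0  (bit 2 = 0)
position 1: 001 → 0  (bit 1 = 0)
position 6: 000 → 1  (bit 0 = 1)
bits b7..b0 = 11000001 = 193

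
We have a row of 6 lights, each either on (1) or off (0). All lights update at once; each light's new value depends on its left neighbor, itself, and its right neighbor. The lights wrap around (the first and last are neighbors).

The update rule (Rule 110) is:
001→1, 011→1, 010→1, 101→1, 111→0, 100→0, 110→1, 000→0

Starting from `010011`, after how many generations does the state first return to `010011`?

generation 1: 110111
generation 2: 011100
generation 3: 110100
generation 4: 111101
generation 5: 000111
generation 6: 001101
generation 7: 011111
generation 8: 110001
generation 9: 010011

9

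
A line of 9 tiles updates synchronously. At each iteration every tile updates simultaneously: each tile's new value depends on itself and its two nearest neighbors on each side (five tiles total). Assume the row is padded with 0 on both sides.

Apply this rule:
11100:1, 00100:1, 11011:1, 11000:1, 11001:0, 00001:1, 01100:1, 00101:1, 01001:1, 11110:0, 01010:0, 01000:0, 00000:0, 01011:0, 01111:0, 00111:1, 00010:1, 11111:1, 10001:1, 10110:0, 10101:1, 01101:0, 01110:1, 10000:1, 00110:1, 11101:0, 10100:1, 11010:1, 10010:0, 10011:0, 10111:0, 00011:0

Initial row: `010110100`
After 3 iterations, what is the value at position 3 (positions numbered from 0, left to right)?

0

110001101
111101011
100011001
position 3 holds 0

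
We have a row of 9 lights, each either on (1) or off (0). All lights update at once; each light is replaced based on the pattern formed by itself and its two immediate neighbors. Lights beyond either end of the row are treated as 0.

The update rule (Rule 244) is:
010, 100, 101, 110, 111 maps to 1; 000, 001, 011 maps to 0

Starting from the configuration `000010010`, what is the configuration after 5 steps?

000000001

000011011
000001101
000000111
000000011
000000001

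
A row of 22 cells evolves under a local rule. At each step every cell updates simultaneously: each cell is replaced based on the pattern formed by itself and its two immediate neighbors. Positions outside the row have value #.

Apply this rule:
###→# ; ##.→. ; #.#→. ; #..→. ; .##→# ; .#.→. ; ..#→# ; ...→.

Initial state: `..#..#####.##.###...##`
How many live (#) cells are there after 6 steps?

.#..#####..#..##...###
...#####..#..##...####
..#####..#..##...#####
.#####..#..##...######
.####..#..##...#######
.###..#..##...########
count of #: 14

14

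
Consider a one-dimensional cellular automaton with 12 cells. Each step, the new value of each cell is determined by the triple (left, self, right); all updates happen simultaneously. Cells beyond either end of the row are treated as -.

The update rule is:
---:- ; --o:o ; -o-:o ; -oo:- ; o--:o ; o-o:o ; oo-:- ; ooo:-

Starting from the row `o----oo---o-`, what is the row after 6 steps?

--ooo-ooo-oo

step 1: oo--o--o-ooo
step 2: --ooooooo---
step 3: -o-------o--
step 4: ooo-----ooo-
step 5: ---o---o---o
step 6: --ooo-ooo-oo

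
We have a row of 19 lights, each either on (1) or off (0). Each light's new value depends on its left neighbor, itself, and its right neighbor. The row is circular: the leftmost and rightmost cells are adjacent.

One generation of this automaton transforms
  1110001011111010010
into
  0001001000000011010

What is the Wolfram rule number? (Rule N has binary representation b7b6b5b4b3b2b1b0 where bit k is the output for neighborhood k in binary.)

20

position 1: 111 → 0  (bit 7 = 0)
position 2: 110 → 0  (bit 6 = 0)
position 7: 101 → 0  (bit 5 = 0)
position 3: 100 → 1  (bit 4 = 1)
position 0: 011 → 0  (bit 3 = 0)
position 6: 010 → 1  (bit 2 = 1)
position 5: 001 → 0  (bit 1 = 0)
position 4: 000 → 0  (bit 0 = 0)
bits b7..b0 = 00010100 = 20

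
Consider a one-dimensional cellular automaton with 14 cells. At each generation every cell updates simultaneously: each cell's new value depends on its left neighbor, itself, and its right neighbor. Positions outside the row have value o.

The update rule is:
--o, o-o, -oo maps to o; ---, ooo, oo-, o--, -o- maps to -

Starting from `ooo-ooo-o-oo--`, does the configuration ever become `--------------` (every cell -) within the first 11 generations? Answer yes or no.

---oo--o-oo--o
--oo--o-oo--oo
-oo--o-oo--oo-
oo--o-oo--oo-o
---o-oo--oo-oo
--o-oo--oo-oo-
-o-oo--oo-oo-o
o-oo--oo-oo-oo
-oo--oo-oo-oo-
oo--oo-oo-oo-o
---oo-oo-oo-oo
generation 11 is ---oo-oo-oo-oo, still not uniform -

no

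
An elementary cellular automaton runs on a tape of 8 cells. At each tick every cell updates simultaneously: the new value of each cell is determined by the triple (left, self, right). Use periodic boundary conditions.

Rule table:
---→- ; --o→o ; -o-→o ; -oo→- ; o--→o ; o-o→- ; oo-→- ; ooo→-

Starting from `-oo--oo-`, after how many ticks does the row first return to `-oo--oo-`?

tick 1: o--oo--o
tick 2: -oo--oo-

2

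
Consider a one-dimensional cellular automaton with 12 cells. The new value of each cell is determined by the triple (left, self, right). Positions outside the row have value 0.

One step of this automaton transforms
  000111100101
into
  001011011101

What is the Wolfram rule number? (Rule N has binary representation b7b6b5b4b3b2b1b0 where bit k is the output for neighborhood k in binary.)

position 4: 111 → 1  (bit 7 = 1)
position 6: 110 → 0  (bit 6 = 0)
position 10: 101 → 0  (bit 5 = 0)
position 7: 100 → 1  (bit 4 = 1)
position 3: 011 → 0  (bit 3 = 0)
position 9: 010 → 1  (bit 2 = 1)
position 2: 001 → 1  (bit 1 = 1)
position 0: 000 → 0  (bit 0 = 0)
bits b7..b0 = 10010110 = 150

150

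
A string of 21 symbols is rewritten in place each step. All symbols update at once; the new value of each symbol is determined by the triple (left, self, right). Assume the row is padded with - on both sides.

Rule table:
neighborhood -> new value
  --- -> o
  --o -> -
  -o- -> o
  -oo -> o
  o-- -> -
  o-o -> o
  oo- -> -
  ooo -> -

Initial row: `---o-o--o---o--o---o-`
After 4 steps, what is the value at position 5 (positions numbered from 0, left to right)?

oo-ooo--o-o-o--o-o-o-
o-oo----ooooo--ooooo-
ooo--oo-o------o-----
o----o-oo-oooo-o-oooo
position 5 holds o

o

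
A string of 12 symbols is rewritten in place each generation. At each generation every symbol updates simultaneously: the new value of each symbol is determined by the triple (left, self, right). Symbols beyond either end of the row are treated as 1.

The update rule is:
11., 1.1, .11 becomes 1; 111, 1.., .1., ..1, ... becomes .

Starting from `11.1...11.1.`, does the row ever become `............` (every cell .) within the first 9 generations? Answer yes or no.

.11....111.1
111....1.111
..1.....11..
........11..
........11..  (fixed point — unchanged through generation 9)
generation 9 is ........11.., still not uniform .

no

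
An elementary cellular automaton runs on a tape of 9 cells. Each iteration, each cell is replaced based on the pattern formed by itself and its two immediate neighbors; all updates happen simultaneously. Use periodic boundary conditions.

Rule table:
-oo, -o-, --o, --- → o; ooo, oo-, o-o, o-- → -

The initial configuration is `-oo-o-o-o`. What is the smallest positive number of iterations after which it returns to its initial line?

-o--o-o-o
-o-oo-o-o
-o-o--o-o
-o-o-oo-o
-o-o-o--o
-o-o-o-oo
-o-o-o-o-
oo-o-o-o-
o--o-o-o-
o-oo-o-o-
o-o--o-o-
o-o-oo-o-
o-o-o--o-
o-o-o-oo-
o-o-o-o--
o-o-o-o-o
--o-o-o-o
-oo-o-o-o

18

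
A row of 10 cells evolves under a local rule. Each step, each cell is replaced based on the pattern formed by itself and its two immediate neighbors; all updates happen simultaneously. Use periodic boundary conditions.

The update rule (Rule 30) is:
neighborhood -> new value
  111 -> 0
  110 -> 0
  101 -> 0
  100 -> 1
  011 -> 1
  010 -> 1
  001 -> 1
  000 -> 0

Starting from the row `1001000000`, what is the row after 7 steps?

0100010010

step 1: 1111100001
step 2: 0000010011
step 3: 1000111110
step 4: 1101100000
step 5: 1001010001
step 6: 0111011011
step 7: 0100010010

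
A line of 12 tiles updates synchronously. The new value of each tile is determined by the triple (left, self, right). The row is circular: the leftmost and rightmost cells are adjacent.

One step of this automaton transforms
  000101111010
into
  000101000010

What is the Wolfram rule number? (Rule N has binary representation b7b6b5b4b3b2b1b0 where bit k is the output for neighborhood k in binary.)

position 6: 111 → 0  (bit 7 = 0)
position 8: 110 → 0  (bit 6 = 0)
position 4: 101 → 0  (bit 5 = 0)
position 11: 100 → 0  (bit 4 = 0)
position 5: 011 → 1  (bit 3 = 1)
position 3: 010 → 1  (bit 2 = 1)
position 2: 001 → 0  (bit 1 = 0)
position 0: 000 → 0  (bit 0 = 0)
bits b7..b0 = 00001100 = 12

12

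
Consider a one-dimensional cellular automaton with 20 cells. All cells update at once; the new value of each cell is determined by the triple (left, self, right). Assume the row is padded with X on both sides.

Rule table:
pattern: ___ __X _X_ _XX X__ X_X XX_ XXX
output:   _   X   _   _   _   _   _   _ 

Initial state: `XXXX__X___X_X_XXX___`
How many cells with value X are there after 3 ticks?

3

tick 1: _____X___X_________X
tick 2: ____X___X_________X_
tick 3: ___X___X_________X__
count of X: 3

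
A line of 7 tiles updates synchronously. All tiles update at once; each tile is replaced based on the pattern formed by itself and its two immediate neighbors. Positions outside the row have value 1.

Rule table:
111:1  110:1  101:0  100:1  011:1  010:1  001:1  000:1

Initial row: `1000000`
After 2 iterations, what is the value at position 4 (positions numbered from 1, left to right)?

1

iteration 1: 1111111
iteration 2: 1111111
position 4 holds 1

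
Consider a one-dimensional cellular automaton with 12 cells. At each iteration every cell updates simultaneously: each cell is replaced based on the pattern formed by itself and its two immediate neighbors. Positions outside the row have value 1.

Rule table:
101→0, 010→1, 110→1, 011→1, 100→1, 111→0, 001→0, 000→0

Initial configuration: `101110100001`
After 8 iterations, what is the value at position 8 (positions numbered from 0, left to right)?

101010110001
101010111001
101010101101
101010101101  (fixed point — unchanged through iteration 8)
position 8 holds 1

1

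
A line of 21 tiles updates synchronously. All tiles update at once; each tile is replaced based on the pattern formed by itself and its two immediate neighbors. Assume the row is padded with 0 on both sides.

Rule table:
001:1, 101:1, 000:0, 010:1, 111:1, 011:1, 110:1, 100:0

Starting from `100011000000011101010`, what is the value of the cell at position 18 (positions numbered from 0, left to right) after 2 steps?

100111000000111111110
101111000001111111110
position 18 holds 1

1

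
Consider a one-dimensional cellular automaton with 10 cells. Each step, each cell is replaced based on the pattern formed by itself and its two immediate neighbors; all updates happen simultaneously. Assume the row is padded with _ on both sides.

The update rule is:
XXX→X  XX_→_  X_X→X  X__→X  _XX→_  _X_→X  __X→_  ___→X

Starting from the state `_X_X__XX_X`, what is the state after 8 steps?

step 1: _XXXX___XX
step 2: __XX_XX___
step 3: X___X__XXX
step 4: XXX_XX__X_
step 5: _X_X__X_XX
step 6: _XXXX_XX__
step 7: __XX_X__XX
step 8: X___XXX___

X___XXX___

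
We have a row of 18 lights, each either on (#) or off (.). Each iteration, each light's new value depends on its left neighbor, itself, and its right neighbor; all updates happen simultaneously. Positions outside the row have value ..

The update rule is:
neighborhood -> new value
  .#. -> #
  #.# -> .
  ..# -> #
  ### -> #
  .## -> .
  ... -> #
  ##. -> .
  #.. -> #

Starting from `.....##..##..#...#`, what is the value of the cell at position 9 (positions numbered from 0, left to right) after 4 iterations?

iteration 1: #####..##..#######
iteration 2: .###.##..##.#####.
iteration 3: #.#....##....###.#
iteration 4: #.#####..####.#..#
position 9 holds #

#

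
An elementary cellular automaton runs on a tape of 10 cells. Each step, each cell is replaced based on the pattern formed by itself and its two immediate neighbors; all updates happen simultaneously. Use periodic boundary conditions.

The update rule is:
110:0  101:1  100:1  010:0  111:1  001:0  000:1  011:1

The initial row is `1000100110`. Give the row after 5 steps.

1010101010

0110010101
1101001010
1010100101
0101010011
1010101010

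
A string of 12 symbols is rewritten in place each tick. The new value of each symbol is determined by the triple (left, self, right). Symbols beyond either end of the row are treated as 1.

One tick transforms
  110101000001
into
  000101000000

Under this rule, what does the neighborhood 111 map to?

0

At position 0 the neighborhood is 111; the next row has 0 there.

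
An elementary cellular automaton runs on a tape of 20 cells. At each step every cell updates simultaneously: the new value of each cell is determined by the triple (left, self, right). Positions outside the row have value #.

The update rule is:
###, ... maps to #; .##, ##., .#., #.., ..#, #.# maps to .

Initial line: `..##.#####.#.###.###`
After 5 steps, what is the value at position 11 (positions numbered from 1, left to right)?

step 1: ......###.....#...##
step 2: .####..#..###...#..#
step 3: ..##.......#..#.....
step 4: .....#####......###.
step 5: .###..###..####..#..
position 11 holds .

.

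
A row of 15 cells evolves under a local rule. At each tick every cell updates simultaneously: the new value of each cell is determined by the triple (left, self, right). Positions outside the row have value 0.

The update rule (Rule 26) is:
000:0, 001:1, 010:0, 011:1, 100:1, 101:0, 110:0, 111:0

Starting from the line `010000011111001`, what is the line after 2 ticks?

000101101001101

101000110000110
000101101001101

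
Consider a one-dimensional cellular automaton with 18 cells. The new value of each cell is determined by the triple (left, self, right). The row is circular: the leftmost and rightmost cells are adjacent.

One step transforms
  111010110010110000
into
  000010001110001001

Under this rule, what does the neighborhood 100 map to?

At position 8 the neighborhood is 100; the next row has 1 there.

1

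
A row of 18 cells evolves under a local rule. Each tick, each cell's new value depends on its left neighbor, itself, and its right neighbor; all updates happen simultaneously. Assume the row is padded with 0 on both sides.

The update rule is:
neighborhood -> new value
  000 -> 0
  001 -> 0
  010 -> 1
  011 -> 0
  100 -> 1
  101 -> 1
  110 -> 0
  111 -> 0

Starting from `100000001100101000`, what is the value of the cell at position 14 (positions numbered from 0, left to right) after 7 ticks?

0

110000000010111100
001000000011000010
001100000000100011
000010000000110000
000011000000001000
000000100000001100
000000110000000010
position 14 holds 0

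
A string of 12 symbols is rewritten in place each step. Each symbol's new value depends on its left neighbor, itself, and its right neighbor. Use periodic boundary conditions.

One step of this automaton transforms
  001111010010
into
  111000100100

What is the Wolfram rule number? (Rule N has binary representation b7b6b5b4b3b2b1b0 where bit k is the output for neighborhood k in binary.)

43

position 3: 111 → 0  (bit 7 = 0)
position 5: 110 → 0  (bit 6 = 0)
position 6: 101 → 1  (bit 5 = 1)
position 8: 100 → 0  (bit 4 = 0)
position 2: 011 → 1  (bit 3 = 1)
position 7: 010 → 0  (bit 2 = 0)
position 1: 001 → 1  (bit 1 = 1)
position 0: 000 → 1  (bit 0 = 1)
bits b7..b0 = 00101011 = 43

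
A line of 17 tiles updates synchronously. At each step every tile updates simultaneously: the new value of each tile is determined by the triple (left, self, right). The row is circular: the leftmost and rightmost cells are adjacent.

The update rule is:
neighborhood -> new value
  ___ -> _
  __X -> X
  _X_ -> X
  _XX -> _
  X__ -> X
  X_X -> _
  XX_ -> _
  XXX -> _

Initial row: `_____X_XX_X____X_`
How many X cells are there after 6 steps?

step 1: ____XX____XX__XXX
step 2: X__X__X__X__XX___
step 3: XXXXXXXXXXXX__X_X
step 4: ____________XXX__
step 5: ___________X___X_
step 6: __________XXX_XXX
count of X: 6

6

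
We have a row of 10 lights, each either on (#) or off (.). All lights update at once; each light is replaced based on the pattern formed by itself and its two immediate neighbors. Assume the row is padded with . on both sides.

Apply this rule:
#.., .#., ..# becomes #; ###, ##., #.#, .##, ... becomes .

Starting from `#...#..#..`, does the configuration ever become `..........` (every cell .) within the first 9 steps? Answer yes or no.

##.######.
.........#
........##
.......#..
......###.
.....#...#
....###.##
...#......
..###.....
step 9 is ..###....., still not uniform .

no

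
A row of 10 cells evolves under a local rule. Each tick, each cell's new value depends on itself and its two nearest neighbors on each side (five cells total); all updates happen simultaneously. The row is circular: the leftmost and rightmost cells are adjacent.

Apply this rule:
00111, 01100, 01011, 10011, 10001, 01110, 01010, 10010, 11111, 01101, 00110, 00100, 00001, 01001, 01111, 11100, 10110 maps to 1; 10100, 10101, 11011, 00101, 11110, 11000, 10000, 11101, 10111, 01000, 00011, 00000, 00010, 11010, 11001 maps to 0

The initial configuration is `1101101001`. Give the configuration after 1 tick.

1001100111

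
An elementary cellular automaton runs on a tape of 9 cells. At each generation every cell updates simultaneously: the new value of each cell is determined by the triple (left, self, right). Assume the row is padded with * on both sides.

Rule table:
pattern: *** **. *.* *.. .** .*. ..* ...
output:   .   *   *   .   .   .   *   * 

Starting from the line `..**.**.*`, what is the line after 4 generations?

generation 1: .*.**.**.
generation 2: *.*.**.**
generation 3: **.*.**..
generation 4: .**.*.*.*

.**.*.*.*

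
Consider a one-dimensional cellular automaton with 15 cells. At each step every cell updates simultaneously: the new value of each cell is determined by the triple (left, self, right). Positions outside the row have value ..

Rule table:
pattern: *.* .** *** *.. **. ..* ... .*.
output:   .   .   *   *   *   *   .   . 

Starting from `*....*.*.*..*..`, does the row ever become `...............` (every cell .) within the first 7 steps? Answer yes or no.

no

step 1: .*..*.....**.*.
step 2: *.**.*...*.*..*
step 3: ...*..*.*...**.
step 4: ..*.**...*.*.**
step 5: .*...**.*.....*
step 6: *.*.*.*..*...*.
step 7: .......**.*.*.*
step 7 is .......**.*.*.*, still not uniform .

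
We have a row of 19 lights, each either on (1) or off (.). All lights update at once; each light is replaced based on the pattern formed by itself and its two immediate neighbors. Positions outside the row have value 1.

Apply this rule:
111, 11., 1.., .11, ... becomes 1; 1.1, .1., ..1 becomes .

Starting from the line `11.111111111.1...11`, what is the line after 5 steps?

11.1111111111.11.11

11.111111111..11.11
11.1111111111.11.11
11.1111111111.11.11  (fixed point — unchanged through step 5)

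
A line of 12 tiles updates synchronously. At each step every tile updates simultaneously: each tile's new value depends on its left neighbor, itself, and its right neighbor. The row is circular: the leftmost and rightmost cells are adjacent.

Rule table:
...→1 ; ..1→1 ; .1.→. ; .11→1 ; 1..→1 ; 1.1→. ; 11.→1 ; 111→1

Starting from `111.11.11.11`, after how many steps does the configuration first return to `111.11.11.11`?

1

step 1: 111.11.11.11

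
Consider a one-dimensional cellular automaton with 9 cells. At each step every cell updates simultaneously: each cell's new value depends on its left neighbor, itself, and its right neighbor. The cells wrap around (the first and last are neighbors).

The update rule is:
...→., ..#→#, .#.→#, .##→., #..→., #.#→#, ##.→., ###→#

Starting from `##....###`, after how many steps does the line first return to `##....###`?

step 1: #....#.##
step 2: ....###.#
step 3: ...#.#.##
step 4: ..#####..
step 5: .#.###...
step 6: ###.#....
step 7: .#.##...#
step 8: ###....##
step 9: ##....#.#
step 10: #....###.
step 11: #...#.#.#
step 12: ...#####.
step 13: ..#.###..
step 14: .###.#...
step 15: #.#.##...
step 16: ####....#
step 17: ###....#.
step 18: .#....###
step 19: ##...#.#.
step 20: ....#####
step 21: ...#.###.
step 22: ..###.#..
step 23: .#.#.##..
step 24: #####....
step 25: .###....#
step 26: #.#....##
step 27: .##...#.#
step 28: #....####
step 29: ....#.###
step 30: ...###.#.
step 31: ..#.#.##.
step 32: .#####...
step 33: #.###....
step 34: ##.#....#
step 35: #.##...#.
step 36: ##....###

36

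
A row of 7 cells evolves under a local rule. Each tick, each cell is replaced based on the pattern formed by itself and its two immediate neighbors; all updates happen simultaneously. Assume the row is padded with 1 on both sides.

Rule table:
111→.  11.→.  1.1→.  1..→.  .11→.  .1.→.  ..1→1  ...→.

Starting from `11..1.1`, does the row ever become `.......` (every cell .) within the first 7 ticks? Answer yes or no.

no

tick 1: ...1...
tick 2: ..1...1
tick 3: .1...1.
tick 4: ....1..
tick 5: ...1..1
tick 6: ..1..1.
tick 7: .1..1..
tick 7 is .1..1.., still not uniform .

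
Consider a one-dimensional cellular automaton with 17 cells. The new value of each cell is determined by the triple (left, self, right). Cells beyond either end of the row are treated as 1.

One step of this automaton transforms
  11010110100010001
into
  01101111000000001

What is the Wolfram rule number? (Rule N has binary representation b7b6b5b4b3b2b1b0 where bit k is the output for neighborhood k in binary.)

position 0: 111 → 0  (bit 7 = 0)
position 1: 110 → 1  (bit 6 = 1)
position 2: 101 → 1  (bit 5 = 1)
position 9: 100 → 0  (bit 4 = 0)
position 5: 011 → 1  (bit 3 = 1)
position 3: 010 → 0  (bit 2 = 0)
position 11: 001 → 0  (bit 1 = 0)
position 10: 000 → 0  (bit 0 = 0)
bits b7..b0 = 01101000 = 104

104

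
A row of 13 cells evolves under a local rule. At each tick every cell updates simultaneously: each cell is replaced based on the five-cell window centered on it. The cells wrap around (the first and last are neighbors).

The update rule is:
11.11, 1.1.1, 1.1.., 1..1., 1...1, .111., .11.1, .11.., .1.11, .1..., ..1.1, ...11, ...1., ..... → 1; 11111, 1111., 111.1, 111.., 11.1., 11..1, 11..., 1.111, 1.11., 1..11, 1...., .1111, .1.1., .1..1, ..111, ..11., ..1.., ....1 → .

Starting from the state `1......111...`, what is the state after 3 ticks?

1.1.1.1.11111

.1.11.1.1..11
.11.1.1.1...1
1.1.1.1.11111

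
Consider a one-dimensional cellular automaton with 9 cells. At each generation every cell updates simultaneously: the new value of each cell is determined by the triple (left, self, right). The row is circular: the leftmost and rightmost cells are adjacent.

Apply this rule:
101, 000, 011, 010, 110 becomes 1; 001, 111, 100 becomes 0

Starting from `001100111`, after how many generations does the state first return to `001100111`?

2

generation 1: 001100101
generation 2: 001100111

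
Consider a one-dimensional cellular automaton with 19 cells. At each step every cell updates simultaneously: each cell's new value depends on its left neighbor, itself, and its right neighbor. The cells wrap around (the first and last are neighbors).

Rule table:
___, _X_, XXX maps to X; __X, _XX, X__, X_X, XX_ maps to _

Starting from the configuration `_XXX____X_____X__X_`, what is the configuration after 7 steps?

X_X__X__X__X__X__X_

__X__XX_X_XXX_X__X_
X_X_____X__X__X__X_
X_X_XXX_X__X__X__X_
X_X__X__X__X__X__X_
X_X__X__X__X__X__X_  (fixed point — unchanged through step 7)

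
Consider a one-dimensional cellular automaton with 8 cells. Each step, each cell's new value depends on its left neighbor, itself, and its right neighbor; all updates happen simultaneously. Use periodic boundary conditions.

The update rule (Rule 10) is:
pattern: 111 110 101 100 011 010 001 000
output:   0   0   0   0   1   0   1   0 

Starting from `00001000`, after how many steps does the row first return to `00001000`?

00010000
00100000
01000000
10000000
00000001
00000010
00000100
00001000

8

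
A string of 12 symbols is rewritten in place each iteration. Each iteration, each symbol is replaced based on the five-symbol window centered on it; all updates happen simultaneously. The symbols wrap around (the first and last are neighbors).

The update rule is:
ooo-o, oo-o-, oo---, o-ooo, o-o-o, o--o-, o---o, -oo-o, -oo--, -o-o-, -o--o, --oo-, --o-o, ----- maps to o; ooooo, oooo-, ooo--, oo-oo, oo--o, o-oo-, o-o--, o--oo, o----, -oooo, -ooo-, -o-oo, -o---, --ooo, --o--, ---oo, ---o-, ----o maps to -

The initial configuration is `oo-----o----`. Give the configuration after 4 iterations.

iteration 1: ooo-o-------
iteration 2: --oo---ooo--
iteration 3: --oooo----o-
iteration 4: o-----o-----

o-----o-----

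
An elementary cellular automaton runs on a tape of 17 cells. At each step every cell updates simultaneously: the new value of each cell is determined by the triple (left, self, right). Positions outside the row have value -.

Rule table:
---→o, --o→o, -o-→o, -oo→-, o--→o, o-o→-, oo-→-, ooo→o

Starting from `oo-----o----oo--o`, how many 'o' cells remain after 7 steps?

12

step 1: --oooooooooo--ooo
step 2: oo-oooooooo-oo-o-
step 3: ----oooooo-----oo
step 4: oooo-oooo-ooooo--
step 5: -oo---oo---ooo-oo
step 6: o--ooo--ooo-o----
step 7: ooo-o-oo-o--ooooo
count of o: 12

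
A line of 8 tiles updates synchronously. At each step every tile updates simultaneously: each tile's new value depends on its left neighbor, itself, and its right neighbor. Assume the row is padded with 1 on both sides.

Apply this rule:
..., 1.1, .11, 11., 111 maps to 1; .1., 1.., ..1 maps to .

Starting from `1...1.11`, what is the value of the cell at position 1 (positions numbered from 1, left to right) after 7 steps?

1.1..111
11...111
11.1.111
111.1111
11111111
11111111  (fixed point — unchanged through step 7)
position 1 holds 1

1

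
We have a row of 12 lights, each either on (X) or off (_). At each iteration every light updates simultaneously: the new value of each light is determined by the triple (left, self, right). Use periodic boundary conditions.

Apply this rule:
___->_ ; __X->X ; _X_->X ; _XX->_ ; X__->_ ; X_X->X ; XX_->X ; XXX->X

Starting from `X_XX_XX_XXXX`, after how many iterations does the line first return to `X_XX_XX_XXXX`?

XX_XX_XX_XXX
XXX_XX_XX_XX
XXXX_XX_XX_X
XXXXX_XX_XX_
_XXXXX_XX_XX
X_XXXXX_XX_X
XX_XXXXX_XX_
_XX_XXXXX_XX
X_XX_XXXXX_X
XX_XX_XXXXX_
_XX_XX_XXXXX
X_XX_XX_XXXX

12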